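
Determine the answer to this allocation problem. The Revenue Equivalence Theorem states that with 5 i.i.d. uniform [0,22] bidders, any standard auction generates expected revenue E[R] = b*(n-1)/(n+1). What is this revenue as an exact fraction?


Step 1: By Revenue Equivalence, expected revenue = b*(n-1)/(n+1)
Step 2: Substituting n = 5, b = 22
Step 3: Revenue = 22*(5-1)/(5+1) = 22*4/6
Step 4: Revenue = 88/6 = 44/3

44/3


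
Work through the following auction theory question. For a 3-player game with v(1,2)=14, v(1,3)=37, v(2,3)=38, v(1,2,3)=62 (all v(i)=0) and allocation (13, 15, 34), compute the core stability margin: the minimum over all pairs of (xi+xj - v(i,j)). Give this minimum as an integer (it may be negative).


Step 1: Slack for coalition (1,2): x1+x2 - v12 = 28 - 14 = 14
Step 2: Slack for coalition (1,3): x1+x3 - v13 = 47 - 37 = 10
Step 3: Slack for coalition (2,3): x2+x3 - v23 = 49 - 38 = 11
Step 4: Minimum slack = min(14, 10, 11) = 10, attained by (1,3); no pair can gain by deviating, so the allocation is in the core

10


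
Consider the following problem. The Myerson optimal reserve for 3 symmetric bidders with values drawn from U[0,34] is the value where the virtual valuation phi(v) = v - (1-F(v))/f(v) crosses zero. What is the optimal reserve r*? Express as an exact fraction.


Step 1: For U[0,34], F(v) = v/34 and f(v) = 1/34
Step 2: phi(v) = v - (1 - v/34)/(1/34) = v - (34 - v) = 2v - 34
Step 3: Set phi(r*) = 0: 2r* - 34 = 0
Step 4: r* = 34/2 = 17 (the number of bidders n = 3 does not enter)

17


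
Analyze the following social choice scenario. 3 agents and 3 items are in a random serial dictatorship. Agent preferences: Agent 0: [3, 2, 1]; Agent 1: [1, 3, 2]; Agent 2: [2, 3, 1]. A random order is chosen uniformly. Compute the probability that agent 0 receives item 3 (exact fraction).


Step 1: Agent 0 wants item 3
Step 2: There are 6 possible orderings of agents
Step 3: In 6 orderings, agent 0 gets item 3
Step 4: Probability = 6/6 = 1

1


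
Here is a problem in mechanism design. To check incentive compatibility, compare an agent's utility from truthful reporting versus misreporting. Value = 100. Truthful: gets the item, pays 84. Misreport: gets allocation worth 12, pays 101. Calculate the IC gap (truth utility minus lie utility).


Step 1: U(truth) = value - payment = 100 - 84 = 16
Step 2: U(lie) = allocation - payment = 12 - 101 = -89
Step 3: IC gap = 16 - (-89) = 105

105


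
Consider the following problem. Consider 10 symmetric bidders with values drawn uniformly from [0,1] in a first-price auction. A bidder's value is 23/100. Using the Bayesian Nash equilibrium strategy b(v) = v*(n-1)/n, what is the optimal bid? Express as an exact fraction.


Step 1: The symmetric BNE bidding function is b(v) = v * (n-1) / n
Step 2: Substitute v = 23/100 and n = 10
Step 3: b = 23/100 * 9/10
Step 4: b = 207/1000

207/1000


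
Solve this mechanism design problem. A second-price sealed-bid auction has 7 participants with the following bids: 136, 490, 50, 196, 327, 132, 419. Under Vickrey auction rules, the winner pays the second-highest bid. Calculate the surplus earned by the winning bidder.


Step 1: Sort bids in descending order: 490, 419, 327, 196, 136, 132, 50
Step 2: The winning bid is the highest: 490
Step 3: The payment equals the second-highest bid: 419
Step 4: Surplus = winner's bid - payment = 490 - 419 = 71

71


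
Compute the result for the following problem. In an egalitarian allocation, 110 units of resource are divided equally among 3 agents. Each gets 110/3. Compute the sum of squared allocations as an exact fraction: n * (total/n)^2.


Step 1: Each agent's share = 110/3
Step 2: Square of each share = (110/3)^2 = 12100/9
Step 3: Sum of squares = 3 * 12100/9 = 12100/3

12100/3


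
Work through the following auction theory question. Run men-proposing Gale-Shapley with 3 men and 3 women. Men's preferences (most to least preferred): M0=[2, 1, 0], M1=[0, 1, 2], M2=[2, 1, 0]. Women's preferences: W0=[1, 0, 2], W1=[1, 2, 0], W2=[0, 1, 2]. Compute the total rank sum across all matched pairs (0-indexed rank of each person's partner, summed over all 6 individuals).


Step 1: Run Gale-Shapley (men propose, women hold best offer):
  M0 proposes to W2; she accepts
  M1 proposes to W0; she accepts
  M2 proposes to W2; rejected
  M2 proposes to W1; she accepts
Step 2: Final matching: W0-M1, W1-M2, W2-M0
Step 3: 0-indexed ranks (man's rank of his match, then woman's): 0 + 0 + 1 + 1 + 0 + 0
Step 4: Total rank sum = 2

2


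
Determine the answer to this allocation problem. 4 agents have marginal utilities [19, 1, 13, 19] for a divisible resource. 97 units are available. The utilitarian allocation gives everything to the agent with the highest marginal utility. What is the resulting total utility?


Step 1: The marginal utilities are [19, 1, 13, 19]
Step 2: The highest marginal utility is 19
Step 3: All 97 units go to that agent
Step 4: Total utility = 19 * 97 = 1843

1843


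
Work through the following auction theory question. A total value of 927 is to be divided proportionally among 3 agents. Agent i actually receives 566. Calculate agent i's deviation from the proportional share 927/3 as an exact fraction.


Step 1: Proportional share = 927/3 = 309
Step 2: Agent's actual allocation = 566
Step 3: Excess = 566 - 309 = 257

257


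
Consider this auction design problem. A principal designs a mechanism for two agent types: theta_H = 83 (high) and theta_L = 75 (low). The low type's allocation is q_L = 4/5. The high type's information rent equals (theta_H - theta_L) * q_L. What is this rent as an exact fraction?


Step 1: theta_H - theta_L = 83 - 75 = 8
Step 2: Information rent = (theta_H - theta_L) * q_L
Step 3: = 8 * 4/5
Step 4: = 32/5

32/5


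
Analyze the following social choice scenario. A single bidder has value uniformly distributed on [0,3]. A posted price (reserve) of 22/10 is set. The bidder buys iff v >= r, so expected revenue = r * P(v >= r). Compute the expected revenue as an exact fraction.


Step 1: Posted price r = 11/5, value support [0,3]
Step 2: P(v >= r) = (3 - 11/5)/3 = 4/15
Step 3: Expected revenue = r * P(v >= r) = 11/5 * 4/15
Step 4: Revenue = 44/75

44/75


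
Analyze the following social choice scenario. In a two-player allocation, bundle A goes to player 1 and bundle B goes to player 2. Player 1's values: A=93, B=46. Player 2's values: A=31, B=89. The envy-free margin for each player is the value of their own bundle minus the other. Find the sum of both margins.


Step 1: Player 1's margin = v1(A) - v1(B) = 93 - 46 = 47
Step 2: Player 2's margin = v2(B) - v2(A) = 89 - 31 = 58
Step 3: Total margin = 47 + 58 = 105

105


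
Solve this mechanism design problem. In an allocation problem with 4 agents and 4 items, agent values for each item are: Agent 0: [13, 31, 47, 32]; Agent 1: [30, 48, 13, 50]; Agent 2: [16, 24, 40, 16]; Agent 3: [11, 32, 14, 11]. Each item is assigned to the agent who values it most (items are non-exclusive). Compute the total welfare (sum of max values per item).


Step 1: For each item, find the maximum value among all agents.
Step 2: Item 0 -> Agent 1 (value 30)
Step 3: Item 1 -> Agent 1 (value 48)
Step 4: Item 2 -> Agent 0 (value 47)
Step 5: Item 3 -> Agent 1 (value 50)
Step 6: Total welfare = 30 + 48 + 47 + 50 = 175

175


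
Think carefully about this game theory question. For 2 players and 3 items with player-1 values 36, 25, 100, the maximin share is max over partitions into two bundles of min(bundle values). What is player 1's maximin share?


Step 1: Item values = 36, 25, 100
Step 2: Enumerate all 2-bundle partitions and take the smaller bundle:
  Partition 1: {36} vs {25,100} -> bundles 36, 125; min = 36
  Partition 2: {25} vs {36,100} -> bundles 25, 136; min = 25
  Partition 3: {100} vs {36,25} -> bundles 100, 61; min = 61
Step 3: MMS = max(36, 25, 61) = 61

61


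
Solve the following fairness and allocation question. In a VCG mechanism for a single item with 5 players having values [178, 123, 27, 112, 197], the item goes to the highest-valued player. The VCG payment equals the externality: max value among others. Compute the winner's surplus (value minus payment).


Step 1: The winner is the agent with the highest value: agent 4 with value 197
Step 2: Values of other agents: [178, 123, 27, 112]
Step 3: VCG payment = max of others' values = 178
Step 4: Surplus = 197 - 178 = 19

19


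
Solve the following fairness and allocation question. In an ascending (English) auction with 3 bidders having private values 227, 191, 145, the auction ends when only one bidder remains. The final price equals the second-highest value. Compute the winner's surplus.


Step 1: Identify the highest value: 227
Step 2: Identify the second-highest value: 191
Step 3: The final price = second-highest value = 191
Step 4: Surplus = 227 - 191 = 36

36


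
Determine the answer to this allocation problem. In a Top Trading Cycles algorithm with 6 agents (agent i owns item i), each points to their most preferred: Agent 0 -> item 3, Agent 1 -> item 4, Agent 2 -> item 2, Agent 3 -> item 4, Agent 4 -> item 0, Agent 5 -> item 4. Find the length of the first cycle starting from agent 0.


Step 1: Trace the pointer graph from agent 0: 0 -> 3 -> 4 -> 0
Step 2: A cycle is detected when we revisit agent 0
Step 3: The cycle is: 0 -> 3 -> 4 -> 0
Step 4: Cycle length = 3

3


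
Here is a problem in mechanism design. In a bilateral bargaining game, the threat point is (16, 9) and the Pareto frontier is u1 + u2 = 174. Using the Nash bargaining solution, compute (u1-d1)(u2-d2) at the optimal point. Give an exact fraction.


Step 1: The Nash solution splits surplus symmetrically above the disagreement point
Step 2: u1 = (total + d1 - d2)/2 = (174 + 16 - 9)/2 = 181/2
Step 3: u2 = (total - d1 + d2)/2 = (174 - 16 + 9)/2 = 167/2
Step 4: Nash product = (181/2 - 16) * (167/2 - 9)
Step 5: = 149/2 * 149/2 = 22201/4

22201/4


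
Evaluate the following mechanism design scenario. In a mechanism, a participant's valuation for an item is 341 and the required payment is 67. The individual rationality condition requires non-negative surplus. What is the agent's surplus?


Step 1: Surplus = value - payment = 341 - 67 = 274
Step 2: IR is satisfied (surplus >= 0)

274


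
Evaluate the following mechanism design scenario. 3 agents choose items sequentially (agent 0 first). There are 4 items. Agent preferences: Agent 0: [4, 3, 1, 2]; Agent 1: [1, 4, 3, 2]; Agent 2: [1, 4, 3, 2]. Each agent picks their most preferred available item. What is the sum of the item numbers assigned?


Step 1: Agent 0 picks item 4
Step 2: Agent 1 picks item 1
Step 3: Agent 2 picks item 3
Step 4: Sum = 4 + 1 + 3 = 8

8


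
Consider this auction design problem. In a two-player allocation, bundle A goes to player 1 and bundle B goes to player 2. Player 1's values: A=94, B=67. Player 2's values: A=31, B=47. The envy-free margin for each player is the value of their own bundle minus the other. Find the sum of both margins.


Step 1: Player 1's margin = v1(A) - v1(B) = 94 - 67 = 27
Step 2: Player 2's margin = v2(B) - v2(A) = 47 - 31 = 16
Step 3: Total margin = 27 + 16 = 43

43


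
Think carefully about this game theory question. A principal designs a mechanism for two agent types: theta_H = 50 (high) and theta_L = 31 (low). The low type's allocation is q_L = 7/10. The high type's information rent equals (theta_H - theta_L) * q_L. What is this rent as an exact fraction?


Step 1: theta_H - theta_L = 50 - 31 = 19
Step 2: Information rent = (theta_H - theta_L) * q_L
Step 3: = 19 * 7/10
Step 4: = 133/10

133/10


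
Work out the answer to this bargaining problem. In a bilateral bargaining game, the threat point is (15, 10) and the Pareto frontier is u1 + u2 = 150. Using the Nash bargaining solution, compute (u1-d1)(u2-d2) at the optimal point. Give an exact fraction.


Step 1: The Nash solution splits surplus symmetrically above the disagreement point
Step 2: u1 = (total + d1 - d2)/2 = (150 + 15 - 10)/2 = 155/2
Step 3: u2 = (total - d1 + d2)/2 = (150 - 15 + 10)/2 = 145/2
Step 4: Nash product = (155/2 - 15) * (145/2 - 10)
Step 5: = 125/2 * 125/2 = 15625/4

15625/4


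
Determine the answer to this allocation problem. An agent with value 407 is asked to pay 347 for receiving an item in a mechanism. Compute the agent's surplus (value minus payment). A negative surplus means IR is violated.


Step 1: Surplus = value - payment = 407 - 347 = 60
Step 2: IR is satisfied (surplus >= 0)

60


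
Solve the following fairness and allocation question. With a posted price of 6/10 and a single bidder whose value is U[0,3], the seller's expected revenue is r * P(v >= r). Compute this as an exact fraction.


Step 1: Posted price r = 3/5, value support [0,3]
Step 2: P(v >= r) = (3 - 3/5)/3 = 4/5
Step 3: Expected revenue = r * P(v >= r) = 3/5 * 4/5
Step 4: Revenue = 12/25

12/25


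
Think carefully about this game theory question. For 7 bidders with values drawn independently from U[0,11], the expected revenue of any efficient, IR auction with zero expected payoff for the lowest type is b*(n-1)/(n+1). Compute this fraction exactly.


Step 1: By Revenue Equivalence, expected revenue = b*(n-1)/(n+1)
Step 2: Substituting n = 7, b = 11
Step 3: Revenue = 11*(7-1)/(7+1) = 11*6/8
Step 4: Revenue = 66/8 = 33/4

33/4


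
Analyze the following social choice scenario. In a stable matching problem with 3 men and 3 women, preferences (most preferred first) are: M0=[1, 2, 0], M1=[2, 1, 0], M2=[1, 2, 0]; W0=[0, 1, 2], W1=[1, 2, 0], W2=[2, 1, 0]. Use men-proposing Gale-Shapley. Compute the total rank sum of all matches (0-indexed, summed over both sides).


Step 1: Run Gale-Shapley (men propose, women hold best offer):
  M0 proposes to W1; she accepts
  M1 proposes to W2; she accepts
  M2 proposes to W1; she switches from M0
  M0 proposes to W2; rejected
  M0 proposes to W0; she accepts
Step 2: Final matching: W0-M0, W1-M2, W2-M1
Step 3: 0-indexed ranks (man's rank of his match, then woman's): 2 + 0 + 0 + 1 + 0 + 1
Step 4: Total rank sum = 4

4


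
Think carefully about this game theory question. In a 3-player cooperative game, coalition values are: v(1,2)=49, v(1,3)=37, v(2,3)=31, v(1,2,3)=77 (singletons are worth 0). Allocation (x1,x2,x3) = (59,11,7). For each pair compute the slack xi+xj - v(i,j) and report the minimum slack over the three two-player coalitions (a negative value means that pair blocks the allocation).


Step 1: Slack for coalition (1,2): x1+x2 - v12 = 70 - 49 = 21
Step 2: Slack for coalition (1,3): x1+x3 - v13 = 66 - 37 = 29
Step 3: Slack for coalition (2,3): x2+x3 - v23 = 18 - 31 = -13
Step 4: Minimum slack = min(21, 29, -13) = -13, attained by (2,3); coalition (2,3) can block (slack < 0), so the allocation is not in the core

-13


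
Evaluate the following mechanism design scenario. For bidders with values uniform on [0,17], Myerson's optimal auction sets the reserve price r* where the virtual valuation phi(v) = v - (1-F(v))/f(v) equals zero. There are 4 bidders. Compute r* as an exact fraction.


Step 1: For U[0,17], F(v) = v/17 and f(v) = 1/17
Step 2: phi(v) = v - (1 - v/17)/(1/17) = v - (17 - v) = 2v - 17
Step 3: Set phi(r*) = 0: 2r* - 17 = 0
Step 4: r* = 17/2 (the number of bidders n = 4 does not enter)

17/2


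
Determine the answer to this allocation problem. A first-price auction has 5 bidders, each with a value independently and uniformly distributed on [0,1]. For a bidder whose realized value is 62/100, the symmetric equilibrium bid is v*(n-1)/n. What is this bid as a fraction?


Step 1: The symmetric BNE bidding function is b(v) = v * (n-1) / n
Step 2: Substitute v = 31/50 and n = 5
Step 3: b = 31/50 * 4/5
Step 4: b = 62/125

62/125


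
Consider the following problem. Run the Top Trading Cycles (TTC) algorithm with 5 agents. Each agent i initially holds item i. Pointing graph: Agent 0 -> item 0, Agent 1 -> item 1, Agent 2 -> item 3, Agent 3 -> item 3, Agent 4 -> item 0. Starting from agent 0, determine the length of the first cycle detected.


Step 1: Trace the pointer graph from agent 0: 0 -> 0
Step 2: A cycle is detected when we revisit agent 0
Step 3: The cycle is: 0 -> 0
Step 4: Cycle length = 1

1


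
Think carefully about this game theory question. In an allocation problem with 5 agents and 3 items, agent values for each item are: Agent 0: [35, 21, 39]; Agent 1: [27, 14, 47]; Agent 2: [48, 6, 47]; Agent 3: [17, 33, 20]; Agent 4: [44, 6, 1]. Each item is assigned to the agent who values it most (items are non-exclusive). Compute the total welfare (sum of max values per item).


Step 1: For each item, find the maximum value among all agents.
Step 2: Item 0 -> Agent 2 (value 48)
Step 3: Item 1 -> Agent 3 (value 33)
Step 4: Item 2 -> Agent 1 (value 47)
Step 5: Total welfare = 48 + 33 + 47 = 128

128


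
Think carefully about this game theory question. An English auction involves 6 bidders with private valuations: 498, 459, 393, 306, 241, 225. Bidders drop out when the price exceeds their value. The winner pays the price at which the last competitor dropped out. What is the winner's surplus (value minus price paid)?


Step 1: Identify the highest value: 498
Step 2: Identify the second-highest value: 459
Step 3: The final price = second-highest value = 459
Step 4: Surplus = 498 - 459 = 39

39


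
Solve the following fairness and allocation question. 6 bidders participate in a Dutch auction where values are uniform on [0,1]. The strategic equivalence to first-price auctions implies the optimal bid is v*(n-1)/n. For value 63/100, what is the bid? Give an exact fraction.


Step 1: Dutch auctions are strategically equivalent to first-price auctions
Step 2: The equilibrium bid is b(v) = v*(n-1)/n
Step 3: b = 63/100 * 5/6
Step 4: b = 21/40

21/40


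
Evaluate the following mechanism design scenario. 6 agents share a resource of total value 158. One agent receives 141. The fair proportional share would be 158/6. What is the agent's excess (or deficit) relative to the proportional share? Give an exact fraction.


Step 1: Proportional share = 158/6 = 79/3
Step 2: Agent's actual allocation = 141
Step 3: Excess = 141 - 79/3 = 344/3

344/3


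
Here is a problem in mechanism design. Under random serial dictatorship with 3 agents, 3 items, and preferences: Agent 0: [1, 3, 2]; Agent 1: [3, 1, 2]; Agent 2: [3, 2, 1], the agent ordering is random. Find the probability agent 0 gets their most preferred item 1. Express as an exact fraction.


Step 1: Agent 0 wants item 1
Step 2: There are 6 possible orderings of agents
Step 3: In 5 orderings, agent 0 gets item 1
Step 4: Probability = 5/6

5/6


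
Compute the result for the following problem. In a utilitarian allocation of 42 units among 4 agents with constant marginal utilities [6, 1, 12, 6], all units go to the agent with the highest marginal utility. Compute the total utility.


Step 1: The marginal utilities are [6, 1, 12, 6]
Step 2: The highest marginal utility is 12
Step 3: All 42 units go to that agent
Step 4: Total utility = 12 * 42 = 504

504


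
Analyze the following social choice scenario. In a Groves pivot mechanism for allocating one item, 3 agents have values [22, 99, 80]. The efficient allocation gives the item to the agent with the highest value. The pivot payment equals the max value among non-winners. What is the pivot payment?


Step 1: The efficient winner is agent 1 with value 99
Step 2: Other agents' values: [22, 80]
Step 3: Pivot payment = max(others) = 80
Step 4: The winner pays 80

80


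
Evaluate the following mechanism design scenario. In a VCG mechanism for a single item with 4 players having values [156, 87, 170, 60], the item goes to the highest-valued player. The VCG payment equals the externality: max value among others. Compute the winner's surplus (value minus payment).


Step 1: The winner is the agent with the highest value: agent 2 with value 170
Step 2: Values of other agents: [156, 87, 60]
Step 3: VCG payment = max of others' values = 156
Step 4: Surplus = 170 - 156 = 14

14


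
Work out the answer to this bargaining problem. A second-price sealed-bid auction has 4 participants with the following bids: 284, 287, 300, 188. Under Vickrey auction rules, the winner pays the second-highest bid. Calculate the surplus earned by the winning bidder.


Step 1: Sort bids in descending order: 300, 287, 284, 188
Step 2: The winning bid is the highest: 300
Step 3: The payment equals the second-highest bid: 287
Step 4: Surplus = winner's bid - payment = 300 - 287 = 13

13


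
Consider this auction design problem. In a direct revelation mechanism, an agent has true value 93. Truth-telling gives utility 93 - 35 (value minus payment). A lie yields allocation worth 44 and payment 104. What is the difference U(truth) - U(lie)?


Step 1: U(truth) = value - payment = 93 - 35 = 58
Step 2: U(lie) = allocation - payment = 44 - 104 = -60
Step 3: IC gap = 58 - (-60) = 118

118


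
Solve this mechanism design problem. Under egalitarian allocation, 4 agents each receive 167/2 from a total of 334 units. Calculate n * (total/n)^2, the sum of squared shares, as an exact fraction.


Step 1: Each agent's share = 334/4 = 167/2
Step 2: Square of each share = (167/2)^2 = 27889/4
Step 3: Sum of squares = 4 * 27889/4 = 27889

27889


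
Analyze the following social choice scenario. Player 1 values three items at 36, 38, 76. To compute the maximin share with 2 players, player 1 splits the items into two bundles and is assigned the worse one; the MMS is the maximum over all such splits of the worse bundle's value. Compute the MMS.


Step 1: Item values = 36, 38, 76
Step 2: Enumerate all 2-bundle partitions and take the smaller bundle:
  Partition 1: {36} vs {38,76} -> bundles 36, 114; min = 36
  Partition 2: {38} vs {36,76} -> bundles 38, 112; min = 38
  Partition 3: {76} vs {36,38} -> bundles 76, 74; min = 74
Step 3: MMS = max(36, 38, 74) = 74

74


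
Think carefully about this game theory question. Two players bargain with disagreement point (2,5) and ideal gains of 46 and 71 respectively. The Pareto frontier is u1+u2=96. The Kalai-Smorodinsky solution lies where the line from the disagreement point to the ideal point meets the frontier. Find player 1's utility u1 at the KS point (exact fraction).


Step 1: At the KS point, (u1-d1)/r1 = (u2-d2)/r2 = t and u1+u2 = 96
Step 2: u1 = d1 + r1*t and u2 = d2 + r2*t, so (d1 + r1*t) + (d2 + r2*t) = 96
Step 3: t = (96 - 2 - 5)/(46 + 71) = 89/117
Step 4: u1 = d1 + r1*t = 2 + 46 * 89/117 = 4328/117
Step 5: (Check: u2 = d2 + r2*t = 6904/117; u1+u2 = 4328/117 + 6904/117 = 96, on the frontier.)

4328/117


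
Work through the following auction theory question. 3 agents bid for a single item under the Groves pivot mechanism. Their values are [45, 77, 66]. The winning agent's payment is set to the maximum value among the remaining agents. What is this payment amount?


Step 1: The efficient winner is agent 1 with value 77
Step 2: Other agents' values: [45, 66]
Step 3: Pivot payment = max(others) = 66
Step 4: The winner pays 66

66


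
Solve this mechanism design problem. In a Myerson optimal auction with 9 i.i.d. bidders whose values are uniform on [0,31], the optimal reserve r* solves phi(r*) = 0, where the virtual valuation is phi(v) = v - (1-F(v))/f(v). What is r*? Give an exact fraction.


Step 1: For U[0,31], F(v) = v/31 and f(v) = 1/31
Step 2: phi(v) = v - (1 - v/31)/(1/31) = v - (31 - v) = 2v - 31
Step 3: Set phi(r*) = 0: 2r* - 31 = 0
Step 4: r* = 31/2 (the number of bidders n = 9 does not enter)

31/2


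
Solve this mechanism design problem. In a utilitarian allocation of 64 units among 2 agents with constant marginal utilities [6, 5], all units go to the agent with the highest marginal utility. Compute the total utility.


Step 1: The marginal utilities are [6, 5]
Step 2: The highest marginal utility is 6
Step 3: All 64 units go to that agent
Step 4: Total utility = 6 * 64 = 384

384


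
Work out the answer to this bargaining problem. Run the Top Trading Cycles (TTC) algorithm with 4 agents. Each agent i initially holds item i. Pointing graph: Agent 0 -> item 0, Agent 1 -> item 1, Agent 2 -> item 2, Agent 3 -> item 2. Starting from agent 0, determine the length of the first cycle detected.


Step 1: Trace the pointer graph from agent 0: 0 -> 0
Step 2: A cycle is detected when we revisit agent 0
Step 3: The cycle is: 0 -> 0
Step 4: Cycle length = 1

1


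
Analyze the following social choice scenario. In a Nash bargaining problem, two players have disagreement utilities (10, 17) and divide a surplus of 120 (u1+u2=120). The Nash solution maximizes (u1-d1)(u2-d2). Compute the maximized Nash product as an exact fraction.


Step 1: The Nash solution splits surplus symmetrically above the disagreement point
Step 2: u1 = (total + d1 - d2)/2 = (120 + 10 - 17)/2 = 113/2
Step 3: u2 = (total - d1 + d2)/2 = (120 - 10 + 17)/2 = 127/2
Step 4: Nash product = (113/2 - 10) * (127/2 - 17)
Step 5: = 93/2 * 93/2 = 8649/4

8649/4


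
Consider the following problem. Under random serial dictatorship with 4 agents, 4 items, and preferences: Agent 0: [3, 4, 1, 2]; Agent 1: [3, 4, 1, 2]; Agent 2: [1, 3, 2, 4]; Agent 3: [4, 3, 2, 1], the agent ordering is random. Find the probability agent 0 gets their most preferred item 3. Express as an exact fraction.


Step 1: Agent 0 wants item 3
Step 2: There are 24 possible orderings of agents
Step 3: In 12 orderings, agent 0 gets item 3
Step 4: Probability = 12/24 = 1/2

1/2


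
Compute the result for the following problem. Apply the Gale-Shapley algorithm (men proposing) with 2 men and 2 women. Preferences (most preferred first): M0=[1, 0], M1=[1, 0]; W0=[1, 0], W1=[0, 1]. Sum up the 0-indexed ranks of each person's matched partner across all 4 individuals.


Step 1: Run Gale-Shapley (men propose, women hold best offer):
  M0 proposes to W1; she accepts
  M1 proposes to W1; rejected
  M1 proposes to W0; she accepts
Step 2: Final matching: W0-M1, W1-M0
Step 3: 0-indexed ranks (man's rank of his match, then woman's): 1 + 0 + 0 + 0
Step 4: Total rank sum = 1

1


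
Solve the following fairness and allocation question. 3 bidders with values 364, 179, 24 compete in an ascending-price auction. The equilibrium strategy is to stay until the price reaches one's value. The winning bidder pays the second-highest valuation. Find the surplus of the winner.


Step 1: Identify the highest value: 364
Step 2: Identify the second-highest value: 179
Step 3: The final price = second-highest value = 179
Step 4: Surplus = 364 - 179 = 185

185


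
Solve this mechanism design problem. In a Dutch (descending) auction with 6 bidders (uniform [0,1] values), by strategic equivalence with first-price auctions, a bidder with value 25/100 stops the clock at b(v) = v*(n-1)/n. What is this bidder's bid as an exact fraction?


Step 1: Dutch auctions are strategically equivalent to first-price auctions
Step 2: The equilibrium bid is b(v) = v*(n-1)/n
Step 3: b = 1/4 * 5/6
Step 4: b = 5/24

5/24


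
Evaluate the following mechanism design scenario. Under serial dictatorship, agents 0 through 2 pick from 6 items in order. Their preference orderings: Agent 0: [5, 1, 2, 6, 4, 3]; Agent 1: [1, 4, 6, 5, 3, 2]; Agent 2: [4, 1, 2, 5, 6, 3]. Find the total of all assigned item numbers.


Step 1: Agent 0 picks item 5
Step 2: Agent 1 picks item 1
Step 3: Agent 2 picks item 4
Step 4: Sum = 5 + 1 + 4 = 10

10


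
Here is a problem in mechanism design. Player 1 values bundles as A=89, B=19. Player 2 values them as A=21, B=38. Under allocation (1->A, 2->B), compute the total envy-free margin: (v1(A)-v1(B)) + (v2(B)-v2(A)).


Step 1: Player 1's margin = v1(A) - v1(B) = 89 - 19 = 70
Step 2: Player 2's margin = v2(B) - v2(A) = 38 - 21 = 17
Step 3: Total margin = 70 + 17 = 87

87


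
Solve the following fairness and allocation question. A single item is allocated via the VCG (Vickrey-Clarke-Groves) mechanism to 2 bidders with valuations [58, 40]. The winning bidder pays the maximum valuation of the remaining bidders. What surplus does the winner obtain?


Step 1: The winner is the agent with the highest value: agent 0 with value 58
Step 2: Values of other agents: [40]
Step 3: VCG payment = max of others' values = 40
Step 4: Surplus = 58 - 40 = 18

18


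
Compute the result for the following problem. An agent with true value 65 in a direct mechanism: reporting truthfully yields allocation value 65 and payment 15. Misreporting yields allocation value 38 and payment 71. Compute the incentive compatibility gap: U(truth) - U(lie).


Step 1: U(truth) = value - payment = 65 - 15 = 50
Step 2: U(lie) = allocation - payment = 38 - 71 = -33
Step 3: IC gap = 50 - (-33) = 83

83


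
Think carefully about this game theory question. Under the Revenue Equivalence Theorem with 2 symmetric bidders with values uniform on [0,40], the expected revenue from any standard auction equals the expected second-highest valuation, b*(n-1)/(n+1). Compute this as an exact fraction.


Step 1: By Revenue Equivalence, expected revenue = b*(n-1)/(n+1)
Step 2: Substituting n = 2, b = 40
Step 3: Revenue = 40*(2-1)/(2+1) = 40*1/3
Step 4: Revenue = 40/3

40/3


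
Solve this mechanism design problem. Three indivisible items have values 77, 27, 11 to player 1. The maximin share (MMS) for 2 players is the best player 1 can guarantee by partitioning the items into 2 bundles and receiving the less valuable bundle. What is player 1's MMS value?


Step 1: Item values = 77, 27, 11
Step 2: Enumerate all 2-bundle partitions and take the smaller bundle:
  Partition 1: {77} vs {27,11} -> bundles 77, 38; min = 38
  Partition 2: {27} vs {77,11} -> bundles 27, 88; min = 27
  Partition 3: {11} vs {77,27} -> bundles 11, 104; min = 11
Step 3: MMS = max(38, 27, 11) = 38

38


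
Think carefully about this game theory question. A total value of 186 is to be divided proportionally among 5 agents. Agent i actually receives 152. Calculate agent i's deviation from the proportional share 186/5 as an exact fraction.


Step 1: Proportional share = 186/5
Step 2: Agent's actual allocation = 152
Step 3: Excess = 152 - 186/5 = 574/5

574/5


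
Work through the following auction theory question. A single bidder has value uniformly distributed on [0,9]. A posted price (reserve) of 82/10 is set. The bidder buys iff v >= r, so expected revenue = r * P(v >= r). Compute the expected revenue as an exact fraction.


Step 1: Posted price r = 41/5, value support [0,9]
Step 2: P(v >= r) = (9 - 41/5)/9 = 4/45
Step 3: Expected revenue = r * P(v >= r) = 41/5 * 4/45
Step 4: Revenue = 164/225

164/225


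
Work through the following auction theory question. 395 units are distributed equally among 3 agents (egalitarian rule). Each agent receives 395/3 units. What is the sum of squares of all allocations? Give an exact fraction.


Step 1: Each agent's share = 395/3
Step 2: Square of each share = (395/3)^2 = 156025/9
Step 3: Sum of squares = 3 * 156025/9 = 156025/3

156025/3


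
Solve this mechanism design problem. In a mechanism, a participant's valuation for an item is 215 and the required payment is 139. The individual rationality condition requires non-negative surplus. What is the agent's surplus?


Step 1: Surplus = value - payment = 215 - 139 = 76
Step 2: IR is satisfied (surplus >= 0)

76


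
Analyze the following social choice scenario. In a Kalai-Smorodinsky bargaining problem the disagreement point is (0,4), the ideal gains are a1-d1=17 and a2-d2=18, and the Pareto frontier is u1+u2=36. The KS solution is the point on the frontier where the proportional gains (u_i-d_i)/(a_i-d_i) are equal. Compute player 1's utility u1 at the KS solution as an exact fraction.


Step 1: At the KS point, (u1-d1)/r1 = (u2-d2)/r2 = t and u1+u2 = 36
Step 2: u1 = d1 + r1*t and u2 = d2 + r2*t, so (d1 + r1*t) + (d2 + r2*t) = 36
Step 3: t = (36 - 0 - 4)/(17 + 18) = 32/35
Step 4: u1 = d1 + r1*t = 0 + 17 * 32/35 = 544/35
Step 5: (Check: u2 = d2 + r2*t = 716/35; u1+u2 = 544/35 + 716/35 = 36, on the frontier.)

544/35


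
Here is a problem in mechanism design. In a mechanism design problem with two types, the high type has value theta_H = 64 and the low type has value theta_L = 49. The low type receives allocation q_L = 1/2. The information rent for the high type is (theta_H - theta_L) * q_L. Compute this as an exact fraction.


Step 1: theta_H - theta_L = 64 - 49 = 15
Step 2: Information rent = (theta_H - theta_L) * q_L
Step 3: = 15 * 1/2
Step 4: = 15/2

15/2


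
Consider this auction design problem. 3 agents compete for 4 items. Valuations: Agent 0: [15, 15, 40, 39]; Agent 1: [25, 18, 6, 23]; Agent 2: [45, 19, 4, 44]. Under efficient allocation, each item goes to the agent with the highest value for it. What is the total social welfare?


Step 1: For each item, find the maximum value among all agents.
Step 2: Item 0 -> Agent 2 (value 45)
Step 3: Item 1 -> Agent 2 (value 19)
Step 4: Item 2 -> Agent 0 (value 40)
Step 5: Item 3 -> Agent 2 (value 44)
Step 6: Total welfare = 45 + 19 + 40 + 44 = 148

148


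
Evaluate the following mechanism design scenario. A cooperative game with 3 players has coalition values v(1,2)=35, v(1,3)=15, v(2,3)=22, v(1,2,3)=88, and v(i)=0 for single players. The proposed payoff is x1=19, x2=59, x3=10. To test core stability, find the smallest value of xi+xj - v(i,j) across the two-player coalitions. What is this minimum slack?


Step 1: Slack for coalition (1,2): x1+x2 - v12 = 78 - 35 = 43
Step 2: Slack for coalition (1,3): x1+x3 - v13 = 29 - 15 = 14
Step 3: Slack for coalition (2,3): x2+x3 - v23 = 69 - 22 = 47
Step 4: Minimum slack = min(43, 14, 47) = 14, attained by (1,3); no pair can gain by deviating, so the allocation is in the core

14


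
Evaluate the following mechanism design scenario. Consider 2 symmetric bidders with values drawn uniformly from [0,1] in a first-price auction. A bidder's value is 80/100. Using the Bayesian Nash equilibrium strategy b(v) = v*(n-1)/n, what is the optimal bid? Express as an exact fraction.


Step 1: The symmetric BNE bidding function is b(v) = v * (n-1) / n
Step 2: Substitute v = 4/5 and n = 2
Step 3: b = 4/5 * 1/2
Step 4: b = 2/5

2/5


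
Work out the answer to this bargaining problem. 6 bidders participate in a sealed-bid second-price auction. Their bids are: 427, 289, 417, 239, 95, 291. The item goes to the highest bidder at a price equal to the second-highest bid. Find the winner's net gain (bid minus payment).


Step 1: Sort bids in descending order: 427, 417, 291, 289, 239, 95
Step 2: The winning bid is the highest: 427
Step 3: The payment equals the second-highest bid: 417
Step 4: Surplus = winner's bid - payment = 427 - 417 = 10

10


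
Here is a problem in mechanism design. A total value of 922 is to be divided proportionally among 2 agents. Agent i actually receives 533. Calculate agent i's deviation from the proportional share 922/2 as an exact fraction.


Step 1: Proportional share = 922/2 = 461
Step 2: Agent's actual allocation = 533
Step 3: Excess = 533 - 461 = 72

72


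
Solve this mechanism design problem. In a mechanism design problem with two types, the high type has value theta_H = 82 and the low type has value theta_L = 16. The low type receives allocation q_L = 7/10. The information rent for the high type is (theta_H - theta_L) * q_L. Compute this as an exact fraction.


Step 1: theta_H - theta_L = 82 - 16 = 66
Step 2: Information rent = (theta_H - theta_L) * q_L
Step 3: = 66 * 7/10
Step 4: = 231/5

231/5


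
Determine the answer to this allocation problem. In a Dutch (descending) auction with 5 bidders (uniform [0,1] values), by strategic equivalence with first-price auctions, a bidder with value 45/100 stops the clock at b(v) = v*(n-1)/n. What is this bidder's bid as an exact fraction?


Step 1: Dutch auctions are strategically equivalent to first-price auctions
Step 2: The equilibrium bid is b(v) = v*(n-1)/n
Step 3: b = 9/20 * 4/5
Step 4: b = 9/25

9/25


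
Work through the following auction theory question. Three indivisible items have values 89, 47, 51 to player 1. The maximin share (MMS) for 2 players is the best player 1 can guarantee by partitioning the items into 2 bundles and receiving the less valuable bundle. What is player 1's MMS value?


Step 1: Item values = 89, 47, 51
Step 2: Enumerate all 2-bundle partitions and take the smaller bundle:
  Partition 1: {89} vs {47,51} -> bundles 89, 98; min = 89
  Partition 2: {47} vs {89,51} -> bundles 47, 140; min = 47
  Partition 3: {51} vs {89,47} -> bundles 51, 136; min = 51
Step 3: MMS = max(89, 47, 51) = 89

89


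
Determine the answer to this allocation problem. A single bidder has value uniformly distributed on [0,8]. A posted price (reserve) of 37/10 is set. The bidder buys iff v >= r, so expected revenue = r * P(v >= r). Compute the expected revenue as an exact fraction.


Step 1: Posted price r = 37/10, value support [0,8]
Step 2: P(v >= r) = (8 - 37/10)/8 = 43/80
Step 3: Expected revenue = r * P(v >= r) = 37/10 * 43/80
Step 4: Revenue = 1591/800

1591/800


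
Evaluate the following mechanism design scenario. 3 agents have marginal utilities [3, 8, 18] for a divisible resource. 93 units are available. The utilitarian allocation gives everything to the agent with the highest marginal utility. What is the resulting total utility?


Step 1: The marginal utilities are [3, 8, 18]
Step 2: The highest marginal utility is 18
Step 3: All 93 units go to that agent
Step 4: Total utility = 18 * 93 = 1674

1674


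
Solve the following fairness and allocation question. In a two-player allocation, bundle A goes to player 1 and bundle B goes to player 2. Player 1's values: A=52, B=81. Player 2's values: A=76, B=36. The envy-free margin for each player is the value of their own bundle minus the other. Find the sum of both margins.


Step 1: Player 1's margin = v1(A) - v1(B) = 52 - 81 = -29
Step 2: Player 2's margin = v2(B) - v2(A) = 36 - 76 = -40
Step 3: Total margin = -29 + -40 = -69

-69


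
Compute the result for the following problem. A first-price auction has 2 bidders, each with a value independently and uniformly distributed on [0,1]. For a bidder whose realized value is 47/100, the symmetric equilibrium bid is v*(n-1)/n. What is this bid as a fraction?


Step 1: The symmetric BNE bidding function is b(v) = v * (n-1) / n
Step 2: Substitute v = 47/100 and n = 2
Step 3: b = 47/100 * 1/2
Step 4: b = 47/200

47/200


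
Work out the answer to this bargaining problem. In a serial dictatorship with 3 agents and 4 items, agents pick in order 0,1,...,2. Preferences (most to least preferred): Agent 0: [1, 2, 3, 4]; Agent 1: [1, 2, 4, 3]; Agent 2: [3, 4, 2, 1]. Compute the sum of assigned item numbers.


Step 1: Agent 0 picks item 1
Step 2: Agent 1 picks item 2
Step 3: Agent 2 picks item 3
Step 4: Sum = 1 + 2 + 3 = 6

6


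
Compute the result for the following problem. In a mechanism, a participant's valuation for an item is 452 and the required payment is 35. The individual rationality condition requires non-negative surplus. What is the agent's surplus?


Step 1: Surplus = value - payment = 452 - 35 = 417
Step 2: IR is satisfied (surplus >= 0)

417


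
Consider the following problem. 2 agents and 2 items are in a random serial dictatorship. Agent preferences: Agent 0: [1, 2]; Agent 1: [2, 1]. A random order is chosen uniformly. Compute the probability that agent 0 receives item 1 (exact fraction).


Step 1: Agent 0 wants item 1
Step 2: There are 2 possible orderings of agents
Step 3: In 2 orderings, agent 0 gets item 1
Step 4: Probability = 2/2 = 1

1


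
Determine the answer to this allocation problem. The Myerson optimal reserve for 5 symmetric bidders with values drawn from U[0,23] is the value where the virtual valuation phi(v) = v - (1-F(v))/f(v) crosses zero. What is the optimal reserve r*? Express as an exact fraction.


Step 1: For U[0,23], F(v) = v/23 and f(v) = 1/23
Step 2: phi(v) = v - (1 - v/23)/(1/23) = v - (23 - v) = 2v - 23
Step 3: Set phi(r*) = 0: 2r* - 23 = 0
Step 4: r* = 23/2 (the number of bidders n = 5 does not enter)

23/2
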